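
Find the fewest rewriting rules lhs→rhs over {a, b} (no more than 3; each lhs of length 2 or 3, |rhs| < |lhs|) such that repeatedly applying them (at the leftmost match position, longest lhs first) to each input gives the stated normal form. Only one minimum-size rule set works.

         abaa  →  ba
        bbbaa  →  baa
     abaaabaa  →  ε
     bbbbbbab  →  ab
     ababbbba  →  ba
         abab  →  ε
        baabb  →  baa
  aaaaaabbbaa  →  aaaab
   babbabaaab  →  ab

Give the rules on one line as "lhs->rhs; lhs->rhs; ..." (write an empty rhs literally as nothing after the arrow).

  | abaa => ba
  | bbbaa => baa
  | abaaabaa => baabaa => baba => bb => ε
  | bbbbbbab => bbbbab => bbab => ab

aba->b; bb->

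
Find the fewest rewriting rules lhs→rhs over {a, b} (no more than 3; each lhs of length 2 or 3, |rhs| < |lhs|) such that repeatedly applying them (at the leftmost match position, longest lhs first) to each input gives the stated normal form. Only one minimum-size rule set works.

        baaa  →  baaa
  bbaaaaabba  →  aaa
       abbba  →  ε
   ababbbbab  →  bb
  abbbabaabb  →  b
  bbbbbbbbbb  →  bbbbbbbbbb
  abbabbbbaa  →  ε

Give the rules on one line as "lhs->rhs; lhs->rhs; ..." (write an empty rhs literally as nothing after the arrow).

ab->; bba->

  | baaa
  | bbaaaaabba => aaaabba => aaaba => aaa
  | abbba => bba => ε
  | ababbbbab => abbbbab => bbbab => bb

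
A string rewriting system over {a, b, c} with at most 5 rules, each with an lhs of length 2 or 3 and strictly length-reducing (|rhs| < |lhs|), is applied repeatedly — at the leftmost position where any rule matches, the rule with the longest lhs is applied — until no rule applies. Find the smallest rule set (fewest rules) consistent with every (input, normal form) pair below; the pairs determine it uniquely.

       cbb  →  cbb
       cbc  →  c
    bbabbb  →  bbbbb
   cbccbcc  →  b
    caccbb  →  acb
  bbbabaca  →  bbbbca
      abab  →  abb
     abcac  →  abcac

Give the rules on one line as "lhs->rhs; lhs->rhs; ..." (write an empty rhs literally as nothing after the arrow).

ba->b; cab->ac; cbc->c; cc->

  | cbb
  | cbc => c
  | bbabbb => bbbbb
  | cbccbcc => ccbcc => bcc => b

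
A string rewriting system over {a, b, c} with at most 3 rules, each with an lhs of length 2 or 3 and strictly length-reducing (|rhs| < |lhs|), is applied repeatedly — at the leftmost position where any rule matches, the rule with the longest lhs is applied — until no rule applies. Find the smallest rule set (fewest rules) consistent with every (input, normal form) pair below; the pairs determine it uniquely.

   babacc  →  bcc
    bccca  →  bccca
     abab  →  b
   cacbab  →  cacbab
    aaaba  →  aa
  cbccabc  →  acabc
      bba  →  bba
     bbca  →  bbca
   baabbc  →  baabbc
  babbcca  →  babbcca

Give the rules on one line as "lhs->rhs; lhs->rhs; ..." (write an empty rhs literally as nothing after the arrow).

aba->; cbc->a

  | babacc => bcc
  | bccca
  | abab => b
  | cacbab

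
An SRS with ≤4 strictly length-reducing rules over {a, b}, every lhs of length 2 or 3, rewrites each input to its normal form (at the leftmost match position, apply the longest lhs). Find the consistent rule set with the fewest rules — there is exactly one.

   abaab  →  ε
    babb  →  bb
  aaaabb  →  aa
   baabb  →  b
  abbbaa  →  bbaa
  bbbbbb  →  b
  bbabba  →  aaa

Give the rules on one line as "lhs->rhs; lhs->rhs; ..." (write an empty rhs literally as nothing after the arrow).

ab->; aba->; bbb->aa

  | abaab => ab => ε
  | babb => bb
  | aaaabb => aaab => aa
  | baabb => bab => b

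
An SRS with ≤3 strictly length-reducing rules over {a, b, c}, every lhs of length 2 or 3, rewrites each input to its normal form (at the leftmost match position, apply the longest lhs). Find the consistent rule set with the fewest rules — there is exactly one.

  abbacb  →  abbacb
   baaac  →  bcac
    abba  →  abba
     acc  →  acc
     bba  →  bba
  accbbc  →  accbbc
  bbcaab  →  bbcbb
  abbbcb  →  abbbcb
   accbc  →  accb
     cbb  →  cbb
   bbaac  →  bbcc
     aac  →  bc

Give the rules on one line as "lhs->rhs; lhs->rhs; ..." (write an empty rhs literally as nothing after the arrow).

aa->b; baa->bc; cbc->cb

  | abbacb
  | baaac => bcac
  | abba
  | acc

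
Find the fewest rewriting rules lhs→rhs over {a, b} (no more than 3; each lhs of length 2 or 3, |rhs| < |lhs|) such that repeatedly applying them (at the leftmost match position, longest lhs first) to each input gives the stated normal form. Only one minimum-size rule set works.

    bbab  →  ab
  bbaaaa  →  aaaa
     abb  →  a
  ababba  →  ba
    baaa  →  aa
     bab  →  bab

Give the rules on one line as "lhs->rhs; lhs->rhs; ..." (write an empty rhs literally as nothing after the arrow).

  | bbab => ab
  | bbaaaa => aaaa
  | abb => a
  | ababba => bbba => ba

aba->b; baa->a; bb->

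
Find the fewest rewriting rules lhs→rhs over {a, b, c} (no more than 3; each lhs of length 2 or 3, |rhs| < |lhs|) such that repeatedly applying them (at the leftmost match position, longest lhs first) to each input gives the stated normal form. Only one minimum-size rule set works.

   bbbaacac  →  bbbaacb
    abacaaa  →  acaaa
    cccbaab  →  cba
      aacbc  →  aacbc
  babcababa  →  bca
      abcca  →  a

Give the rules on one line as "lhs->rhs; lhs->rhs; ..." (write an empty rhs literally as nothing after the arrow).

ab->; cac->cb; cc->

  | bbbaacac => bbbaacb
  | abacaaa => acaaa
  | cccbaab => cbaab => cba
  | aacbc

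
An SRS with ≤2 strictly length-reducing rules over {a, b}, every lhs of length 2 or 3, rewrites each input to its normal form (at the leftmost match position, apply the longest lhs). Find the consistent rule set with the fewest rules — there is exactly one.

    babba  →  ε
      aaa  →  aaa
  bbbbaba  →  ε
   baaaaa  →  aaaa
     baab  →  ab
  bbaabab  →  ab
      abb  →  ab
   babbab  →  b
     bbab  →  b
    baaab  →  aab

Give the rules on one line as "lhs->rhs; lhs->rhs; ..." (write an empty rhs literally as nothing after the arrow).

ba->; bb->b

  | babba => bba => ba => ε
  | aaa
  | bbbbaba => bbbaba => bbaba => baba => ba => ε
  | baaaaa => aaaa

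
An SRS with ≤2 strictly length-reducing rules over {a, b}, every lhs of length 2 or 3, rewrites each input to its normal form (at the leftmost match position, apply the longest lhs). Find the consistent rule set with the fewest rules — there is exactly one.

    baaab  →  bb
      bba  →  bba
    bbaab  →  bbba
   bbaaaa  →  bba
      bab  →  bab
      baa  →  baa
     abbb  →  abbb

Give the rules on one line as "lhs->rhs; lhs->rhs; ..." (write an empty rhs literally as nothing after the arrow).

  | baaab => bb
  | bba
  | bbaab => bbba
  | bbaaaa => bba

aaa->; aab->ba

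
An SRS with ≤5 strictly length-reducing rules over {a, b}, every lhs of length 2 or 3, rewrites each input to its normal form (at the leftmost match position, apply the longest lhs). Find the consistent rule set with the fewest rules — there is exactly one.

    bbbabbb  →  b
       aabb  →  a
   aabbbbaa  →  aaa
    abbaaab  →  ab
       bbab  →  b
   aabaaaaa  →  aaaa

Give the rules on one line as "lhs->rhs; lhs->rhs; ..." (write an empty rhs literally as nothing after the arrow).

aab->b; ba->; bb->a; bbb->b

  | bbbabbb => babbb => bbb => b
  | aabb => bb => a
  | aabbbbaa => bbbbaa => bbaa => aaa
  | abbaaab => aaaaab => aaab => ab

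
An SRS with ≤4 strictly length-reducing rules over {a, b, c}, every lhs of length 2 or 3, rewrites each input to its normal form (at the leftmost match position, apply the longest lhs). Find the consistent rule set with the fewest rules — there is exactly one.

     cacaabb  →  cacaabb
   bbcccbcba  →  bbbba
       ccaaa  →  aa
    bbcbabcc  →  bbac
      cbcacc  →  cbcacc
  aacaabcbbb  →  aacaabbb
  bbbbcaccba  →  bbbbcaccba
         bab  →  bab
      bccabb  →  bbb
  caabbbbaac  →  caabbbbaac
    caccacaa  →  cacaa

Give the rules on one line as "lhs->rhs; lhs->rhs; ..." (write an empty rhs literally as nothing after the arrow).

  | cacaabb
  | bbcccbcba => bbbbcba => bbbba
  | ccaaa => aa
  | bbcbabcc => bbabcc => bbac

abc->a; bcb->b; cca->; ccc->b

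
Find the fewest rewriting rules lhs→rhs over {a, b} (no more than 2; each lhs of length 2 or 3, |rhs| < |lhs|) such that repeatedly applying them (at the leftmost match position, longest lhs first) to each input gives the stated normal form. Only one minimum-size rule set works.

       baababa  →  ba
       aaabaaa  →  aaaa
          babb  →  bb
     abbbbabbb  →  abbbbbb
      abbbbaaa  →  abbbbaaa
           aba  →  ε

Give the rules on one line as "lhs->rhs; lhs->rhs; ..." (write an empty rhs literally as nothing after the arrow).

  | baababa => baba => ba
  | aaabaaa => aaaa
  | babb => bb
  | abbbbabbb => abbbbbb

aba->; bab->b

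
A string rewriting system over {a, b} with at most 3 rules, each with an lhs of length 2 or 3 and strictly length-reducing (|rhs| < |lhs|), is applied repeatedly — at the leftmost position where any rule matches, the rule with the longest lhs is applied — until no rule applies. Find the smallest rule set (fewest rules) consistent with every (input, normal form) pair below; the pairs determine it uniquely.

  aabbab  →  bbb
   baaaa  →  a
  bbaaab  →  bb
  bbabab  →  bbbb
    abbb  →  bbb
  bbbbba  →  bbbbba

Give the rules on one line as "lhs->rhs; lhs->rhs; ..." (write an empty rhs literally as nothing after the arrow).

aa->a; ab->b; baa->

  | aabbab => abbab => bbab => bbb
  | baaaa => aa => a
  | bbaaab => bab => bb
  | bbabab => bbbab => bbbb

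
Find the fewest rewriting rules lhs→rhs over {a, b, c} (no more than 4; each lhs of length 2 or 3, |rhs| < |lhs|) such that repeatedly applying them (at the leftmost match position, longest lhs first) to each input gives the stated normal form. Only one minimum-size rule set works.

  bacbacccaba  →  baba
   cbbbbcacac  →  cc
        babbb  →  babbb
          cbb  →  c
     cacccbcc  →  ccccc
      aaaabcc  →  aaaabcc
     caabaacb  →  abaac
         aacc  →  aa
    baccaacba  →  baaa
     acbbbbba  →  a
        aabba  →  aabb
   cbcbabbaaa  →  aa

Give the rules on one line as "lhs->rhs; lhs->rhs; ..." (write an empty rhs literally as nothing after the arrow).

  | bacbacccaba => bacacccaba => bacccaba => bacaba => baba
  | cbbbbcacac => cbbbcacac => cbbcacac => cbcacac => ccacac => ccac => cc
  | babbb
  | cbb => cb => c

acc->a; bba->bb; ca->; cb->c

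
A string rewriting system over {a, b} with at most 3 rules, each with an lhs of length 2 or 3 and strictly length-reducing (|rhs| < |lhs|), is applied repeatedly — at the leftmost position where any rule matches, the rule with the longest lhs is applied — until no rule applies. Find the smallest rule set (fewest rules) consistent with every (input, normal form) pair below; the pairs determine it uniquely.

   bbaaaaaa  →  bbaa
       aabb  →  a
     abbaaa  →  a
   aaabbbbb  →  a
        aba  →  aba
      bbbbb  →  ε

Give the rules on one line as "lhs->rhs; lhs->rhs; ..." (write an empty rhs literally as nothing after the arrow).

  | bbaaaaaa => bbaaaa => bbaa
  | aabb => a
  | abbaaa => aaa => a
  | aaabbbbb => abbbbb => bbb => a

aaa->a; abb->; bbb->a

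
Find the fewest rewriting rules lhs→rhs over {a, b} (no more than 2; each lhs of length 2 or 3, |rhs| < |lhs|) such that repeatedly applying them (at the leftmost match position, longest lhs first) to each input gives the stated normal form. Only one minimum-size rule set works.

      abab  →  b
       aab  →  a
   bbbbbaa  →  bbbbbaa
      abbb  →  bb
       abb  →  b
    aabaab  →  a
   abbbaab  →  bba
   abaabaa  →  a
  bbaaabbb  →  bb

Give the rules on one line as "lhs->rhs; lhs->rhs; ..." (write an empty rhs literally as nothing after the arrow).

  | abab => b
  | aab => a
  | bbbbbaa
  | abbb => bb

ab->; aba->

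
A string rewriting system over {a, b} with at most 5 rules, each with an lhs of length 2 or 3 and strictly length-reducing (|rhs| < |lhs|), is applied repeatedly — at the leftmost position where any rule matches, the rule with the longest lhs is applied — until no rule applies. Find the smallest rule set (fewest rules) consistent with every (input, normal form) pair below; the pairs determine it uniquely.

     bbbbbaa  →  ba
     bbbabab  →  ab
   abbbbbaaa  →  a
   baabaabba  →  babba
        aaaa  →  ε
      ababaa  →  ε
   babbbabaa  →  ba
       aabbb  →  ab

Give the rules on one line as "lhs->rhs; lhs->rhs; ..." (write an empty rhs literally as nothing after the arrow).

  | bbbbbaa => abbbaa => aabaa => baa => ba
  | bbbabab => ababab => abab => ab
  | abbbbbaaa => aabbbaaa => bbbaaa => abaaa => aaa => a
  | baabaabba => babaabba => baabba => babba

aa->; aba->a; baa->ba; bbb->ab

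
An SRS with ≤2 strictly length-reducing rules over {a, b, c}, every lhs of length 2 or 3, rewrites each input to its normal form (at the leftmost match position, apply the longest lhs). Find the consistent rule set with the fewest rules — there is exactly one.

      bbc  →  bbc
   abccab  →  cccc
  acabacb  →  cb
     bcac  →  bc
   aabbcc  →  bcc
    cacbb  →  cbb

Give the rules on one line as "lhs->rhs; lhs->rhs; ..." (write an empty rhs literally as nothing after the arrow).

  | bbc
  | abccab => cccab => cccc
  | acabacb => abacb => cacb => cb
  | bcac => bc

ab->c; ac->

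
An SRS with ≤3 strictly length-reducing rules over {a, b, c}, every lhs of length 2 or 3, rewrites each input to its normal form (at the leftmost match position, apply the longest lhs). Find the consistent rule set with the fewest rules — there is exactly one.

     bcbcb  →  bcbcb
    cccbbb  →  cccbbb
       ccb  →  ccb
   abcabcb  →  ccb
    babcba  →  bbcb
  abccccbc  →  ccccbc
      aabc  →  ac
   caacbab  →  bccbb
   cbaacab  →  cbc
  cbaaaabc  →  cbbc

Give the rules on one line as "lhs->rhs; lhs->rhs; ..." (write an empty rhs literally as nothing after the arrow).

ab->; ba->b; caa->bc

  | bcbcb
  | cccbbb
  | ccb
  | abcabcb => cabcb => ccb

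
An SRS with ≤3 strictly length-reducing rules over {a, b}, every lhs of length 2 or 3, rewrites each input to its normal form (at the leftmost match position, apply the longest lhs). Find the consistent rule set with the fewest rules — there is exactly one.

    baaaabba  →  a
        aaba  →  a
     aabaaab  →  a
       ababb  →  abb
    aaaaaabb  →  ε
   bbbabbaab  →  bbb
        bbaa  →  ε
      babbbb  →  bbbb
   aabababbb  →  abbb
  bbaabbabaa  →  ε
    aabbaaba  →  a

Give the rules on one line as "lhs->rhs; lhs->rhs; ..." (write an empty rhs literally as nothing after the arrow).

  | baaaabba => aaabba => ababa => aba => a
  | aaba => baa => a
  | aabaaab => baaaab => aaab => aba => a
  | ababb => abb

aab->ba; ba->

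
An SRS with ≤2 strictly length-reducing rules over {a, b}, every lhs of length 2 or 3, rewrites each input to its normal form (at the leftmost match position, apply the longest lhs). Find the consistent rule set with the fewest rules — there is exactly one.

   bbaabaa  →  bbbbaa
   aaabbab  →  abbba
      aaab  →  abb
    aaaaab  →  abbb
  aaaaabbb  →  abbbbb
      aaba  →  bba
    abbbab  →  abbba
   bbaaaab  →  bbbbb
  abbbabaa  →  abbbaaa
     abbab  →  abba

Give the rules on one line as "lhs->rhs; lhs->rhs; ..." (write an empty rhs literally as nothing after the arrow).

  | bbaabaa => bbbbaa
  | aaabbab => abbbab => abbba
  | aaab => abb
  | aaaaab => aaabb => abbb

aab->bb; bab->ba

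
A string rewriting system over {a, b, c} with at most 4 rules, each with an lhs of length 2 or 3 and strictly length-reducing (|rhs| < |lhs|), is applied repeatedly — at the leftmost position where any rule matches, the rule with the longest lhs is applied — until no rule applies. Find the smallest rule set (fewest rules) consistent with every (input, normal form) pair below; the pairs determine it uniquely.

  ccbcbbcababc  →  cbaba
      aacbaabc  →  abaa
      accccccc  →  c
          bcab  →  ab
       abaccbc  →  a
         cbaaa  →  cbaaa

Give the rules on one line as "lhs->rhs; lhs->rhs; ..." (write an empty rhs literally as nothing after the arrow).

  | ccbcbbcababc => cbcbbcababc => cbbcababc => cbababc => cbaba
  | aacbaabc => abaabc => abaa
  | accccccc => cccccc => ccccc => cccc => ccc => cc => c
  | bcab => ab

ac->; bc->; cc->c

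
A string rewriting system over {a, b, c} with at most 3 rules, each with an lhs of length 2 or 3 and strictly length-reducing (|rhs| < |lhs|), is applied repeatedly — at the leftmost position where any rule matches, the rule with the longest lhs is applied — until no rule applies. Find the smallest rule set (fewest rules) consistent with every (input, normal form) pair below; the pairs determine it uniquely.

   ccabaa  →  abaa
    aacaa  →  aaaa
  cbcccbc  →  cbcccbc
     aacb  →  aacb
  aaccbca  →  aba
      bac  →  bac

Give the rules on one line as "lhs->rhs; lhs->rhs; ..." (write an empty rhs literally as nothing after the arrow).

  | ccabaa => cabaa => abaa
  | aacaa => aaaa
  | cbcccbc
  | aacb

acc->; ca->a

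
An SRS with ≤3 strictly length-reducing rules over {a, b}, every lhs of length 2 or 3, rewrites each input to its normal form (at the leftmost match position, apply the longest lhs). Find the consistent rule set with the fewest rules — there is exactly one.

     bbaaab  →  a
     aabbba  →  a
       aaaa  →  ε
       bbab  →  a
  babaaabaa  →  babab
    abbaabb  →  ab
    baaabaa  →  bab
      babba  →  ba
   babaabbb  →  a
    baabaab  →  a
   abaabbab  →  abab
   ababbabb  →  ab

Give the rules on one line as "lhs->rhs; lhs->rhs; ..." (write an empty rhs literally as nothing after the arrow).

aa->; aab->bb; bb->a

  | bbaaab => aaaab => aab => bb => a
  | aabbba => bbbba => abba => aaa => a
  | aaaa => aa => ε
  | bbab => aab => bb => a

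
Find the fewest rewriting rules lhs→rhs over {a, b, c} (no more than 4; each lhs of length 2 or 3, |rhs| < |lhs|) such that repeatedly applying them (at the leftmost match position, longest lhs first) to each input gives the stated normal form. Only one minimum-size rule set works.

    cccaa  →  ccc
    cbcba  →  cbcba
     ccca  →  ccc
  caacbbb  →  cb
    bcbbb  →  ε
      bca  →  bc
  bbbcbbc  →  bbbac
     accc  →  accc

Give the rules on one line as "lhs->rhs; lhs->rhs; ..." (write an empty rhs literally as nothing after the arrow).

bab->; ca->c; cbb->a

  | cccaa => ccca => ccc
  | cbcba
  | ccca => ccc
  | caacbbb => cacbbb => ccbbb => cab => cb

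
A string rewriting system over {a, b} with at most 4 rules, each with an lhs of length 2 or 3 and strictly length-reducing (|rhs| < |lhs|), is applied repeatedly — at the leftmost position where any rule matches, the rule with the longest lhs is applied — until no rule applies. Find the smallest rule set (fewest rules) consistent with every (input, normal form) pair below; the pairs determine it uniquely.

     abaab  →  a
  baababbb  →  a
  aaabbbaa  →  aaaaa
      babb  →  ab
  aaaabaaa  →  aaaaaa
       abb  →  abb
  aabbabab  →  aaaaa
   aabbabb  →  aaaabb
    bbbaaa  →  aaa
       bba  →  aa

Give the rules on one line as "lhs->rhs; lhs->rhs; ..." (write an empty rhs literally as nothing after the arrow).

  | abaab => abbb => a
  | baababbb => bbbabbb => abbb => a
  | aaabbbaa => aaaaa
  | babb => ab

baa->bb; bab->a; bba->aa; bbb->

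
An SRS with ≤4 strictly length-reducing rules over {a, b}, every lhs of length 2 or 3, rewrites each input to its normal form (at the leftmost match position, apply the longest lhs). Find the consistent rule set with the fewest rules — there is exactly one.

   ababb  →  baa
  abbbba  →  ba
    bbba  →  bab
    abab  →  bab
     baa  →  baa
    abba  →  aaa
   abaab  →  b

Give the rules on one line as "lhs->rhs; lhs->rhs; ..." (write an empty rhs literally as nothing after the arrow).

aab->; aba->ba; abb->aa; bba->ab

  | ababb => babb => baa
  | abbbba => aabba => ba
  | bbba => bab
  | abab => bab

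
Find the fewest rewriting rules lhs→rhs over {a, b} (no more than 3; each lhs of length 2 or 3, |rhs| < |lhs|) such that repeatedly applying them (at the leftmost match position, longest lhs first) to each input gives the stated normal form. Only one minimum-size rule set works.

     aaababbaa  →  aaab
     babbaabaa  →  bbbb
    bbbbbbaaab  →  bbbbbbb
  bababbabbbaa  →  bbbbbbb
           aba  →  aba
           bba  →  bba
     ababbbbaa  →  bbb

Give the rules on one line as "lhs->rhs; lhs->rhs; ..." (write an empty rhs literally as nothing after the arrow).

abb->; baa->ab; bab->bb

  | aaababbaa => aaabbbaa => aabaa => aaab
  | babbaabaa => bbbaabaa => bbabbaa => bbbbaa => bbbab => bbbb
  | bbbbbbaaab => bbbbbabab => bbbbbbab => bbbbbbb
  | bababbabbbaa => bbabbabbbaa => bbbbabbbaa => bbbbbbbaa => bbbbbbab => bbbbbbb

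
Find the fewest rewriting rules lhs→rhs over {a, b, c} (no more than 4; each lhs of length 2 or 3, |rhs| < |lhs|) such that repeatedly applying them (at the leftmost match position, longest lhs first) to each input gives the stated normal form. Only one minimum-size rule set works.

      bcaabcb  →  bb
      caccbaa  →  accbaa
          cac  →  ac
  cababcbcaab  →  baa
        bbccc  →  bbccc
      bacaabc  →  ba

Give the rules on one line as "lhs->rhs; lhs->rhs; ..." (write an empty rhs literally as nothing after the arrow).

  | bcaabcb => baabcb => baacb => bb
  | caccbaa => accbaa
  | cac => ac
  | cababcbcaab => ababcbcaab => aabcbcaab => aacbcaab => bcaab => baab => baa

aac->; ab->a; ca->a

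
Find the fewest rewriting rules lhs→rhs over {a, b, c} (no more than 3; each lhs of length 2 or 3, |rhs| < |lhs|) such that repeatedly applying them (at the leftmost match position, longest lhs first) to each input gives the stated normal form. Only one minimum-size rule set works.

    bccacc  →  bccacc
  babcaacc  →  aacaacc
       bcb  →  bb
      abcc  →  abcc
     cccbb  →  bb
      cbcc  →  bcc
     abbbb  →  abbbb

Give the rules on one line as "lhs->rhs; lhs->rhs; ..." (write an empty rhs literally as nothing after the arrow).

  | bccacc
  | babcaacc => aacaacc
  | bcb => bb
  | abcc

bab->aa; cb->b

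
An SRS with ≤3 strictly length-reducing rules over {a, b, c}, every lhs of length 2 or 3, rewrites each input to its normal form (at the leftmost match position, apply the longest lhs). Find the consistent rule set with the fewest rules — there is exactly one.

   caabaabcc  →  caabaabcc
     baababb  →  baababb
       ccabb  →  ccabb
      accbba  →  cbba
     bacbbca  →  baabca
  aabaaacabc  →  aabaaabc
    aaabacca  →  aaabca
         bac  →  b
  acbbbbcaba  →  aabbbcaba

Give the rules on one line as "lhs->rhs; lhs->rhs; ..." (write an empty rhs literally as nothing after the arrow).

  | caabaabcc
  | baababb
  | ccabb
  | accbba => cbba

ac->; acb->aa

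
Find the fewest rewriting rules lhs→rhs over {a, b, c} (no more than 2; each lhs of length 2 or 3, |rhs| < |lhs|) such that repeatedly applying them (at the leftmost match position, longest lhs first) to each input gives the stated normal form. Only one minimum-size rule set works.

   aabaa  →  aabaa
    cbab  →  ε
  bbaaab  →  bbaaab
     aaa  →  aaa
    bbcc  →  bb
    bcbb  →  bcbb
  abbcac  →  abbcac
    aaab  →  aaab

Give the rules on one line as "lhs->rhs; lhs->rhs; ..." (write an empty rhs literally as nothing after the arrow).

  | aabaa
  | cbab => cc => ε
  | bbaaab
  | aaa

bab->c; cc->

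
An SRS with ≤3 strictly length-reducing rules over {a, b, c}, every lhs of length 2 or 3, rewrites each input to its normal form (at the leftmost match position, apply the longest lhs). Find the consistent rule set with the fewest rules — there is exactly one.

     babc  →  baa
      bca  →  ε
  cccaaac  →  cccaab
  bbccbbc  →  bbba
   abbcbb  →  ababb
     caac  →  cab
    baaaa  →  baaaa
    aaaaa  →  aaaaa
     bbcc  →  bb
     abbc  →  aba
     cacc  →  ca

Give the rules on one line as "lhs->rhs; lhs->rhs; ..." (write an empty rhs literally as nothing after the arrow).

  | babc => baa
  | bca => ε
  | cccaaac => cccaab
  | bbccbbc => bacbbc => bbbbc => bbba

ac->b; bc->a; bca->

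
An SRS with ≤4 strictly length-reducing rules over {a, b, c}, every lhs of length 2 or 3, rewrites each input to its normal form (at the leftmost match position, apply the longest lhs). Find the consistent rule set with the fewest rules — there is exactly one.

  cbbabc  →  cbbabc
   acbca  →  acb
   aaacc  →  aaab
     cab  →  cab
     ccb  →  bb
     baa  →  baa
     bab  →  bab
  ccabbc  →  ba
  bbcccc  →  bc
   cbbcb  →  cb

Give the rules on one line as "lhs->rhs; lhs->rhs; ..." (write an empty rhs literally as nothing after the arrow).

  | cbbabc
  | acbca => acb
  | aaacc => aaab
  | cab

bbc->; bca->b; cc->b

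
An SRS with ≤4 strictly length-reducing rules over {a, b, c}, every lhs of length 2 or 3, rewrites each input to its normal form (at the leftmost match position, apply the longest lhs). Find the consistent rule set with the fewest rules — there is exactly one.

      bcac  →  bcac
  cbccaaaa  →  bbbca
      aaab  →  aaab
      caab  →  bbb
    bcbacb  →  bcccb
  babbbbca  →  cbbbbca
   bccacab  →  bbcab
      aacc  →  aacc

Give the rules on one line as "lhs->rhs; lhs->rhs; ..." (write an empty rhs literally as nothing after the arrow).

ba->c; caa->bb; cbc->bb; cca->b

  | bcac
  | cbccaaaa => bbcaaaa => bbbbaa => bbbca
  | aaab
  | caab => bbb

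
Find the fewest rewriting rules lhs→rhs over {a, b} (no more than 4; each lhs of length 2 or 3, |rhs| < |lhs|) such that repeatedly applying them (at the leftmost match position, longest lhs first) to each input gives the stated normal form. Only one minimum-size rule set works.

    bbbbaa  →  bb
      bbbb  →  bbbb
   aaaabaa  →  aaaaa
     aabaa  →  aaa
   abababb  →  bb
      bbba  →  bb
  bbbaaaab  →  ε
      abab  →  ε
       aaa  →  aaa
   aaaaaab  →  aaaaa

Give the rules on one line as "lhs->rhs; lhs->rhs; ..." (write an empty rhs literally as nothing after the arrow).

  | bbbbaa => bbba => bb
  | bbbb
  | aaaabaa => aaaaa
  | aabaa => aaa

ab->; abb->bb; ba->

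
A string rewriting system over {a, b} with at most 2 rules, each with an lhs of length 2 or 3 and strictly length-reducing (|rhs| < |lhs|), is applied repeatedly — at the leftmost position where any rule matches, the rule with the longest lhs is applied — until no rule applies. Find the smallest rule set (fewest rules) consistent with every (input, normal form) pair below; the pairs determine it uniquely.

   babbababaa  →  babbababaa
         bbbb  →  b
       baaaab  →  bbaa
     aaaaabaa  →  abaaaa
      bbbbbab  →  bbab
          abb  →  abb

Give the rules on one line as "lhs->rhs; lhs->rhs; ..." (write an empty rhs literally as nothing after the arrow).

  | babbababaa
  | bbbb => b
  | baaaab => baaba => bbaa
  | aaaaabaa => aaabaaa => abaaaa

aab->ba; bbb->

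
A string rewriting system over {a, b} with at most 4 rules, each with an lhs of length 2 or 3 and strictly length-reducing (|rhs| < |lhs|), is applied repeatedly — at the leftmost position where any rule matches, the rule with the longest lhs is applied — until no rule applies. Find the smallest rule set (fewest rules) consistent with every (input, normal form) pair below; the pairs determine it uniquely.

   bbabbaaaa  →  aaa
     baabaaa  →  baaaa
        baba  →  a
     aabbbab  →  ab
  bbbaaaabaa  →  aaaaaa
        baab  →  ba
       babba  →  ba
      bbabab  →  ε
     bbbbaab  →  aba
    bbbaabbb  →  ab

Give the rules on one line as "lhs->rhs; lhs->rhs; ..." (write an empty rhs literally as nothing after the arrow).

aab->a; bab->; bba->; bbb->a

  | bbabbaaaa => bbaaaa => aaa
  | baabaaa => baaaa
  | baba => a
  | aabbbab => abbab => ab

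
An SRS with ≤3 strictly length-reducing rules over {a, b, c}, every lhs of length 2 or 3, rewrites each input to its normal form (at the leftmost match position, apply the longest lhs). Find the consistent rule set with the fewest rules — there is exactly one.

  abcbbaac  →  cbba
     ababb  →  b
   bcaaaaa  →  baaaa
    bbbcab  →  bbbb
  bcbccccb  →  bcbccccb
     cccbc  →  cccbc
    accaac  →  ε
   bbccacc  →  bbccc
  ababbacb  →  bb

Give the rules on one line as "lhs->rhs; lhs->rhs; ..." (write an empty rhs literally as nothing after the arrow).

ab->; ac->; ca->

  | abcbbaac => cbbaac => cbba
  | ababb => abb => b
  | bcaaaaa => baaaa
  | bbbcab => bbbb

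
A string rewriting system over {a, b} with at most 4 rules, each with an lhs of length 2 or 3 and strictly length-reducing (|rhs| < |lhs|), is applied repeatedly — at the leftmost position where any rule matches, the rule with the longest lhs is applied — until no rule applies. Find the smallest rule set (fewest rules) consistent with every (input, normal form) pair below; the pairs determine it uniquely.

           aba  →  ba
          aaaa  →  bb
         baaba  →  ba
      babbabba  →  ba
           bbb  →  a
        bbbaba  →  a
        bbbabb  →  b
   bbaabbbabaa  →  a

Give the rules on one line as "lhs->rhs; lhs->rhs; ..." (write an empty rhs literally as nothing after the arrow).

  | aba => ba
  | aaaa => baa => bb
  | baaba => ba
  | babbabba => bbbabba => aabba => ba

aa->b; aab->; ab->b; bbb->a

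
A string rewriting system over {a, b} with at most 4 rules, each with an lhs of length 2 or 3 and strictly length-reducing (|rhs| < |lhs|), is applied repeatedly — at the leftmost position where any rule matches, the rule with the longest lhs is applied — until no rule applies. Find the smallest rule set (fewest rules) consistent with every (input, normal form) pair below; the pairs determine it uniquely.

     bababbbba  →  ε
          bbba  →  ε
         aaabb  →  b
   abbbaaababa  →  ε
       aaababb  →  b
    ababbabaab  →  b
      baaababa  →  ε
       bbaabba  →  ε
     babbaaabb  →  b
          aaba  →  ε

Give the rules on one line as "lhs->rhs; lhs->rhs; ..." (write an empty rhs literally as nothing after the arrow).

  | bababbbba => babbbba => bbbba => bbba => bba => ba => ε
  | bbba => bba => ba => ε
  | aaabb => aabb => abb => bb => b
  | abbbaaababa => bbbaaababa => bbaaababa => baaababa => aababa => ababa => baba => ba => ε

ab->b; ba->; bb->b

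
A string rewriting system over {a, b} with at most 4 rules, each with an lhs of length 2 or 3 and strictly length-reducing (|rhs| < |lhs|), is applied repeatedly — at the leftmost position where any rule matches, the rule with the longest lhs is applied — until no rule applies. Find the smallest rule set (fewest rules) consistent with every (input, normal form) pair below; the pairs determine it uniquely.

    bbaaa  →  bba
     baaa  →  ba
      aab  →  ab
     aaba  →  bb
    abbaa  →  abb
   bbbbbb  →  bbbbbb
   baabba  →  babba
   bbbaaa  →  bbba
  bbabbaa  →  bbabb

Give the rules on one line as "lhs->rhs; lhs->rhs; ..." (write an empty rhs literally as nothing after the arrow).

aa->; aab->ab; aba->bb

  | bbaaa => bba
  | baaa => ba
  | aab => ab
  | aaba => aba => bb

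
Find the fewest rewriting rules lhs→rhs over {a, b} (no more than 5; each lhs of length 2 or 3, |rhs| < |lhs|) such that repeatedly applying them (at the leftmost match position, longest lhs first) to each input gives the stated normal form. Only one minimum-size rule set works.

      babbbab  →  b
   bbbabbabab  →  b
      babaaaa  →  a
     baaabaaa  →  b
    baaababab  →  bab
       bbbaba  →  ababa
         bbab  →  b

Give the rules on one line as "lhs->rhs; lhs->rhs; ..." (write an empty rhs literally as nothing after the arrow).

  | babbbab => baabab => bbab => aab => b
  | bbbabbabab => ababbabab => abaaabab => abaabab => abbab => aaab => aab => b
  | babaaaa => babaaa => babaa => babb => baa => bb => a
  | baaabaaa => baabaaa => bbaaa => aaaa => aaa => aa => b

aa->b; aaa->aa; aab->b; bb->a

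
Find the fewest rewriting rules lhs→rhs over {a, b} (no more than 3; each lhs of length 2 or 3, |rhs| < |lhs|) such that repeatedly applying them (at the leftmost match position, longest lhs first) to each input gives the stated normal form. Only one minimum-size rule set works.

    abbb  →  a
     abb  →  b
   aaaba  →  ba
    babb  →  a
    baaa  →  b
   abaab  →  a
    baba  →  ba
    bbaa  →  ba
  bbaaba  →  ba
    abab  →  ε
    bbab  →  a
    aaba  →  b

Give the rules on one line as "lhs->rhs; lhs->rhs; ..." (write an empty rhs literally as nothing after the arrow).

  | abbb => bb => a
  | abb => b
  | aaaba => baba => ba
  | babb => bb => a

aa->b; ab->; bb->a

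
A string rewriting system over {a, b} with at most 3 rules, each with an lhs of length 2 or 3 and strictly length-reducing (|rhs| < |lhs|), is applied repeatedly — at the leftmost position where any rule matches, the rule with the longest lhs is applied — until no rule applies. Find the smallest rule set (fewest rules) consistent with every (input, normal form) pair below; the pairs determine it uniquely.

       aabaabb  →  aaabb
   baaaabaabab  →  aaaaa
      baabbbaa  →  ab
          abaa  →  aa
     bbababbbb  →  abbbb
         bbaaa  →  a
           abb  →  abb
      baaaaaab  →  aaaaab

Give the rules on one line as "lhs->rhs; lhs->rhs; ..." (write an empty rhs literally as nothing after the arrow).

ba->; bab->a

  | aabaabb => aaabb
  | baaaabaabab => aaabaabab => aaaabab => aaaaa
  | baabbbaa => abbbaa => abba => ab
  | abaa => aa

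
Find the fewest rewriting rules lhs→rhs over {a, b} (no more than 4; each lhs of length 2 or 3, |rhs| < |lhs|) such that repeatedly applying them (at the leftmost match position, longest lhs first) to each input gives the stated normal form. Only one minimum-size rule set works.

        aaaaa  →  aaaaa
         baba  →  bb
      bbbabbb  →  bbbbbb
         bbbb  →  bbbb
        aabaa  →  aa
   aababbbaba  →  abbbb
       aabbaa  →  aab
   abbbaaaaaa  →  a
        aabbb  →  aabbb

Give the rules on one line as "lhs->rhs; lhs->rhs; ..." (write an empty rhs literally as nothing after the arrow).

  | aaaaa
  | baba => bba => bb
  | bbbabbb => bbbbbb
  | bbbb

aba->; ba->b; baa->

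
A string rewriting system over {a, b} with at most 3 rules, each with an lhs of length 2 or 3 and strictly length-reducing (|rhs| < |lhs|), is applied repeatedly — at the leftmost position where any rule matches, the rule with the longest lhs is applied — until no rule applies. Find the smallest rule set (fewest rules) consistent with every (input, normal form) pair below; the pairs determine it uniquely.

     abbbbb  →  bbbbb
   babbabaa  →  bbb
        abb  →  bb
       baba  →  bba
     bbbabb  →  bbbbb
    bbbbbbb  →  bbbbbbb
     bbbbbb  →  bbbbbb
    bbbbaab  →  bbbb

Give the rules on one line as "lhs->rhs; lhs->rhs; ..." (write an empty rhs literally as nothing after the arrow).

ab->b; baa->

  | abbbbb => bbbbb
  | babbabaa => bbbabaa => bbbbaa => bbb
  | abb => bb
  | baba => bba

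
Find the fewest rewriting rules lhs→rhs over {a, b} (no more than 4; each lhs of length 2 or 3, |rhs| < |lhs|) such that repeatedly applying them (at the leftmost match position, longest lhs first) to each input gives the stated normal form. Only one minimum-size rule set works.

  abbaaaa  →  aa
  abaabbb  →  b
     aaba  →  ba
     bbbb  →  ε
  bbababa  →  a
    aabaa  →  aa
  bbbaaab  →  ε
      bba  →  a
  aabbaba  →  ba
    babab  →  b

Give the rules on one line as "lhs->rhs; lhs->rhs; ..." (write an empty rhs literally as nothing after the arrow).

  | abbaaaa => bbaaaa => aaaa => baa => aa
  | abaabbb => baabbb => aabbb => abbb => bbb => b
  | aaba => aba => ba
  | bbbb => bb => ε

aaa->ba; ab->b; baa->aa; bb->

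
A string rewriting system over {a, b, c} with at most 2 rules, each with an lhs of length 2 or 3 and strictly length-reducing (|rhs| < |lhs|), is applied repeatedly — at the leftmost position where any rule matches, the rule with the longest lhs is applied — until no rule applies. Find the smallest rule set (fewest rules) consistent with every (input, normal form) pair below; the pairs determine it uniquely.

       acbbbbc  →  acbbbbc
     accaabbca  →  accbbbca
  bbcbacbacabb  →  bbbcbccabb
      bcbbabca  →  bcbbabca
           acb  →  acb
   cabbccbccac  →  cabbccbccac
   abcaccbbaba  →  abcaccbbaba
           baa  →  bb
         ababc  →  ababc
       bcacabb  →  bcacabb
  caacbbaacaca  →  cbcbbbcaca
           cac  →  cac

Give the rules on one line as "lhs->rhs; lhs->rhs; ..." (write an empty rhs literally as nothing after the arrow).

aa->b; cba->bc

  | acbbbbc
  | accaabbca => accbbbca
  | bbcbacbacabb => bbbccbacabb => bbbcbccabb
  | bcbbabca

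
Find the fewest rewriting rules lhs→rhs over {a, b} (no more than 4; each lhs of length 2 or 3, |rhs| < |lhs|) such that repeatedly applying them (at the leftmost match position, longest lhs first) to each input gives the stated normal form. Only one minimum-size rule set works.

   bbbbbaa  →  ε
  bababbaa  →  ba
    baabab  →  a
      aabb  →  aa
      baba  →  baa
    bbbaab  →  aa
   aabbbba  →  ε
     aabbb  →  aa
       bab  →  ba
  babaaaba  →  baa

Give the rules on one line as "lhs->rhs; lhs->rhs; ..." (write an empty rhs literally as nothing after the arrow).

aaa->; ab->a; bb->a; bbb->

  | bbbbbaa => bbaa => aaa => ε
  | bababbaa => baabbaa => baabaa => baaaa => ba
  | baabab => baaab => bb => a
  | aabb => aab => aa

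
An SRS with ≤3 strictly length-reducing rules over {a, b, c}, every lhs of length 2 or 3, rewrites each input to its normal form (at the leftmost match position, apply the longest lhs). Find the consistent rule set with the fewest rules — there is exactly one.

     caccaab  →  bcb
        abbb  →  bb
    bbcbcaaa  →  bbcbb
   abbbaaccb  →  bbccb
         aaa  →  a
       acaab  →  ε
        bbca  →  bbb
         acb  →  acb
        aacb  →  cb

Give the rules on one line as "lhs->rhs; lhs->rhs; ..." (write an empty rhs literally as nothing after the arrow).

  | caccaab => bccaab => bcbab => bcb
  | abbb => bb
  | bbcbcaaa => bbcbbaa => bbcbb
  | abbbaaccb => bbaaccb => bbccb

aa->; ab->; ca->b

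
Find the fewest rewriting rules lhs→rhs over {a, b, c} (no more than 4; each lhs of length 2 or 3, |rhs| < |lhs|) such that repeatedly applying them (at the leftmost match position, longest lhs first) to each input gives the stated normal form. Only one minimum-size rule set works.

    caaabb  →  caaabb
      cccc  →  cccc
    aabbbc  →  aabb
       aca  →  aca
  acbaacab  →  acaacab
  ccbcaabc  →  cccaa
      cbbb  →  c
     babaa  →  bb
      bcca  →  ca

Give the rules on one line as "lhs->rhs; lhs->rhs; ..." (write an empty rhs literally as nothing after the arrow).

  | caaabb
  | cccc
  | aabbbc => aabb
  | aca

ba->b; bc->; cb->c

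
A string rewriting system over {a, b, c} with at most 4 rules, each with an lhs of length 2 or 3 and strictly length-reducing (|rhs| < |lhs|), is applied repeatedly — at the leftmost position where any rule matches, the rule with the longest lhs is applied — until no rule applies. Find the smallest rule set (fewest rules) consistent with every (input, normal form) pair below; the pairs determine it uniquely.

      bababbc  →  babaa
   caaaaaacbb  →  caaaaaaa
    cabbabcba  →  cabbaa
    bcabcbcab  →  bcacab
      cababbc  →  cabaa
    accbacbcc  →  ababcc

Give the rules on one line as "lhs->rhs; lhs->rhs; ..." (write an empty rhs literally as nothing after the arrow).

  | bababbc => babaa
  | caaaaaacbb => caaaaaaa
  | cabbabcba => cabbaa
  | bcabcbcab => bcacab

bbc->a; bcb->; cb->b; cbb->a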